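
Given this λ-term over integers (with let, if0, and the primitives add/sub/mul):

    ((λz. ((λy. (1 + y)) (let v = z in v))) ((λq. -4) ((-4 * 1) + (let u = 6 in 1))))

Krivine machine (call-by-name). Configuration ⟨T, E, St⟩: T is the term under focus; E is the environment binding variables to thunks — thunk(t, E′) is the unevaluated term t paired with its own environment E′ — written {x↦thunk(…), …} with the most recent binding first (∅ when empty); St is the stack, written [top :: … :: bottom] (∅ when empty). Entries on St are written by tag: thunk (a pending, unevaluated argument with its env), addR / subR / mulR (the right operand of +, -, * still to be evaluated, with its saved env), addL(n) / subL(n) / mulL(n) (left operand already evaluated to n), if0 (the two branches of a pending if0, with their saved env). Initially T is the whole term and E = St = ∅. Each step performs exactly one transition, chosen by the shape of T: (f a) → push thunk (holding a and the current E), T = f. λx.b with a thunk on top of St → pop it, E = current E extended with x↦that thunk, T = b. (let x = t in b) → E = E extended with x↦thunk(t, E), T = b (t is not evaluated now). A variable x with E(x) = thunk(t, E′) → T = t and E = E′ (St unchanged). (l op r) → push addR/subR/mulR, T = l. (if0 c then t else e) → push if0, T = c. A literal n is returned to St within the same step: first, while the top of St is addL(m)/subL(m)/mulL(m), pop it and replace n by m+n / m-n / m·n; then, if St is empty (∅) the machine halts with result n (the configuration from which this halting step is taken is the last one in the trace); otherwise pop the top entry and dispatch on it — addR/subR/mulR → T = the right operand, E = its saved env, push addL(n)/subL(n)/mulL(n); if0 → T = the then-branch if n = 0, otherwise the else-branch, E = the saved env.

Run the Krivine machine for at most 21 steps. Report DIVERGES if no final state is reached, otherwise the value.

Answer: -3

Derivation:
[0] <T=((λz. ((λy. (1 + y)) (let v = z in v))) ((λq. -4) ((-4 * 1) + (let u = 6 in 1)))), E=∅, St=∅>
[1] <T=(λz. ((λy. (1 + y)) (let v = z in v))), E=∅, St=[thunk]>
[2] <T=((λy. (1 + y)) (let v = z in v)), E={z↦thunk(((λq. -4) ((-4 * 1) + (let u = 6 in 1))), ∅)}, St=∅>
[3] <T=(λy. (1 + y)), E={z↦thunk(((λq. -4) ((-4 * 1) + (let u = 6 in 1))), ∅)}, St=[thunk]>
[4] <T=(1 + y), E={y↦thunk((let v = z in v), {z↦thunk(((λq. -4) ((-4 * 1) + (let u = 6 in 1))), ∅)}), z↦thunk(((λq. -4) ((-4 * 1) + (let u = 6 in 1))), ∅)}, St=∅>
[5] <T=1, E={y↦thunk((let v = z in v), {z↦thunk(((λq. -4) ((-4 * 1) + (let u = 6 in 1))), ∅)}), z↦thunk(((λq. -4) ((-4 * 1) + (let u = 6 in 1))), ∅)}, St=[addR]>
[6] <T=y, E={y↦thunk((let v = z in v), {z↦thunk(((λq. -4) ((-4 * 1) + (let u = 6 in 1))), ∅)}), z↦thunk(((λq. -4) ((-4 * 1) + (let u = 6 in 1))), ∅)}, St=[addL(1)]>
[7] <T=(let v = z in v), E={z↦thunk(((λq. -4) ((-4 * 1) + (let u = 6 in 1))), ∅)}, St=[addL(1)]>
[8] <T=v, E={v↦thunk(z, {z↦thunk(((λq. -4) ((-4 * 1) + (let u = 6 in 1))), ∅)}), z↦thunk(((λq. -4) ((-4 * 1) + (let u = 6 in 1))), ∅)}, St=[addL(1)]>
[9] <T=z, E={z↦thunk(((λq. -4) ((-4 * 1) + (let u = 6 in 1))), ∅)}, St=[addL(1)]>
[10] <T=((λq. -4) ((-4 * 1) + (let u = 6 in 1))), E=∅, St=[addL(1)]>
[11] <T=(λq. -4), E=∅, St=[thunk :: addL(1)]>
[12] <T=-4, E={q↦thunk(((-4 * 1) + (let u = 6 in 1)), ∅)}, St=[addL(1)]>
→ final value -3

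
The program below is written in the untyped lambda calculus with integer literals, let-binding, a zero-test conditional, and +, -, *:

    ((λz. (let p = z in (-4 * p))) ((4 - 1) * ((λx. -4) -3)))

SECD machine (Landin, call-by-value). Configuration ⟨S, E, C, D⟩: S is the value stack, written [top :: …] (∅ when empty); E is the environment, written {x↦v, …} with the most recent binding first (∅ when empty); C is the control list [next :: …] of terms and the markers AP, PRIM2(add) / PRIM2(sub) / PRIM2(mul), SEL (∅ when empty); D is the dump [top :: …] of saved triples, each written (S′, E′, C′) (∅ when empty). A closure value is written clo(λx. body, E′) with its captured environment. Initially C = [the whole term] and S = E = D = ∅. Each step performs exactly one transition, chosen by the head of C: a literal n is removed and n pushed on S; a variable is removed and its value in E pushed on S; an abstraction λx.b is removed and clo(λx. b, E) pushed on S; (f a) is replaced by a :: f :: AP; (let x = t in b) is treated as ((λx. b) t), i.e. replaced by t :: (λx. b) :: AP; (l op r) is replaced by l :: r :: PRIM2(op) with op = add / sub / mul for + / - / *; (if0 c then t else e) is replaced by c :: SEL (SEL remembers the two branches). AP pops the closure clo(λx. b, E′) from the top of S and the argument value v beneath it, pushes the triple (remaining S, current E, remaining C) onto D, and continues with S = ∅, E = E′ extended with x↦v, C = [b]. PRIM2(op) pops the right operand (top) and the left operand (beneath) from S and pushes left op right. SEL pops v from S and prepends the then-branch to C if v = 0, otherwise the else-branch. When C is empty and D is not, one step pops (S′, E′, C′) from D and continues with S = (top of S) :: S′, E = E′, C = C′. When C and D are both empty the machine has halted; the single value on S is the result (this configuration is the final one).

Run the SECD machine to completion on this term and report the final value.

[0] ⟨S=∅; E=∅; C=[((λz. (let p = z in (-4 * p))) ((4 - 1) * ((λx. -4) -3)))]; D=∅⟩
[1] ⟨S=∅; E=∅; C=[((4 - 1) * ((λx. -4) -3)) :: (λz. (let p = z in (-4 * p))) :: AP]; D=∅⟩
[2] ⟨S=∅; E=∅; C=[(4 - 1) :: ((λx. -4) -3) :: PRIM2(mul) :: (λz. (let p = z in (-4 * p))) :: AP]; D=∅⟩
[3] ⟨S=∅; E=∅; C=[4 :: 1 :: PRIM2(sub) :: ((λx. -4) -3) :: PRIM2(mul) :: (λz. (let p = z in (-4 * p))) :: AP]; D=∅⟩
[4] ⟨S=[4]; E=∅; C=[1 :: PRIM2(sub) :: ((λx. -4) -3) :: PRIM2(mul) :: (λz. (let p = z in (-4 * p))) :: AP]; D=∅⟩
[5] ⟨S=[1 :: 4]; E=∅; C=[PRIM2(sub) :: ((λx. -4) -3) :: PRIM2(mul) :: (λz. (let p = z in (-4 * p))) :: AP]; D=∅⟩
[6] ⟨S=[3]; E=∅; C=[((λx. -4) -3) :: PRIM2(mul) :: (λz. (let p = z in (-4 * p))) :: AP]; D=∅⟩
[7] ⟨S=[3]; E=∅; C=[-3 :: (λx. -4) :: AP :: PRIM2(mul) :: (λz. (let p = z in (-4 * p))) :: AP]; D=∅⟩
[8] ⟨S=[-3 :: 3]; E=∅; C=[(λx. -4) :: AP :: PRIM2(mul) :: (λz. (let p = z in (-4 * p))) :: AP]; D=∅⟩
[9] ⟨S=[clo(λx. -4, ∅) :: -3 :: 3]; E=∅; C=[AP :: PRIM2(mul) :: (λz. (let p = z in (-4 * p))) :: AP]; D=∅⟩
[10] ⟨S=∅; E={x↦-3}; C=[-4]; D=[([3], ∅, [PRIM2(mul) :: (λz. (let p = z in (-4 * p))) :: AP])]⟩
[11] ⟨S=[-4]; E={x↦-3}; C=∅; D=[([3], ∅, [PRIM2(mul) :: (λz. (let p = z in (-4 * p))) :: AP])]⟩
[12] ⟨S=[-4 :: 3]; E=∅; C=[PRIM2(mul) :: (λz. (let p = z in (-4 * p))) :: AP]; D=∅⟩
[13] ⟨S=[-12]; E=∅; C=[(λz. (let p = z in (-4 * p))) :: AP]; D=∅⟩
[14] ⟨S=[clo(λz. (let p = z in (-4 * p)), ∅) :: -12]; E=∅; C=[AP]; D=∅⟩
[15] ⟨S=∅; E={z↦-12}; C=[(let p = z in (-4 * p))]; D=[(∅, ∅, ∅)]⟩
[16] ⟨S=∅; E={z↦-12}; C=[z :: (λp. (-4 * p)) :: AP]; D=[(∅, ∅, ∅)]⟩
[17] ⟨S=[-12]; E={z↦-12}; C=[(λp. (-4 * p)) :: AP]; D=[(∅, ∅, ∅)]⟩
[18] ⟨S=[clo(λp. (-4 * p), {z↦-12}) :: -12]; E={z↦-12}; C=[AP]; D=[(∅, ∅, ∅)]⟩
[19] ⟨S=∅; E={p↦-12, z↦-12}; C=[(-4 * p)]; D=[(∅, {z↦-12}, ∅) :: (∅, ∅, ∅)]⟩
[20] ⟨S=∅; E={p↦-12, z↦-12}; C=[-4 :: p :: PRIM2(mul)]; D=[(∅, {z↦-12}, ∅) :: (∅, ∅, ∅)]⟩
[21] ⟨S=[-4]; E={p↦-12, z↦-12}; C=[p :: PRIM2(mul)]; D=[(∅, {z↦-12}, ∅) :: (∅, ∅, ∅)]⟩
[22] ⟨S=[-12 :: -4]; E={p↦-12, z↦-12}; C=[PRIM2(mul)]; D=[(∅, {z↦-12}, ∅) :: (∅, ∅, ∅)]⟩
[23] ⟨S=[48]; E={p↦-12, z↦-12}; C=∅; D=[(∅, {z↦-12}, ∅) :: (∅, ∅, ∅)]⟩
[24] ⟨S=[48]; E={z↦-12}; C=∅; D=[(∅, ∅, ∅)]⟩
[25] ⟨S=[48]; E=∅; C=∅; D=∅⟩
→ final value 48

Answer: 48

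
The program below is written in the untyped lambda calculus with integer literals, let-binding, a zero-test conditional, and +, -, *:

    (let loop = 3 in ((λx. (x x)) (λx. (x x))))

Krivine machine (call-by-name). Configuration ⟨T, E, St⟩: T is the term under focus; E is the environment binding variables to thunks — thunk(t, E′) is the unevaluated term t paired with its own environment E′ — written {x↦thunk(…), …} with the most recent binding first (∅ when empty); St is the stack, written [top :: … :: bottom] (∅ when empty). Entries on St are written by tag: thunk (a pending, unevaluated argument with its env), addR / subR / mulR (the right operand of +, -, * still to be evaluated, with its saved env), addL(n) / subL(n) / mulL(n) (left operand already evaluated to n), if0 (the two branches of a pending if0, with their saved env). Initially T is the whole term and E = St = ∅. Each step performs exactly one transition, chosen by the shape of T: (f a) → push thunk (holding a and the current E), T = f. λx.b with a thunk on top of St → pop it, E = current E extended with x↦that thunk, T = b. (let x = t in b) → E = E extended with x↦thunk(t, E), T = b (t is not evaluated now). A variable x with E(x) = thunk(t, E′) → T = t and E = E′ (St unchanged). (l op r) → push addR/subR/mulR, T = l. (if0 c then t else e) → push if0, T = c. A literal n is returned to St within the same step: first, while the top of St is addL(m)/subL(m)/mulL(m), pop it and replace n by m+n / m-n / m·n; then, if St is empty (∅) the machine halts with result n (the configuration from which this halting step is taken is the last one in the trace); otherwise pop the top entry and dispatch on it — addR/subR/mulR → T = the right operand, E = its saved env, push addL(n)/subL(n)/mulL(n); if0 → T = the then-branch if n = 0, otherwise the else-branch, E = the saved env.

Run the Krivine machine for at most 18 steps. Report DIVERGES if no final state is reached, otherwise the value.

Answer: DIVERGES (no final state within 18 steps)

Execution trace:
step 0: ⟨T=(let loop = 3 in ((λx. (x x)) (λx. (x x)))); E=∅; St=∅⟩
step 1: ⟨T=((λx. (x x)) (λx. (x x))); E={loop↦thunk(3, ∅)}; St=∅⟩
step 2: ⟨T=(λx. (x x)); E={loop↦thunk(3, ∅)}; St=[thunk]⟩
step 3: ⟨T=(x x); E={x↦thunk((λx. (x x)), {loop↦thunk(3, ∅)}), loop↦thunk(3, ∅)}; St=∅⟩
step 4: ⟨T=x; E={x↦thunk((λx. (x x)), {loop↦thunk(3, ∅)}), loop↦thunk(3, ∅)}; St=[thunk]⟩
step 5: ⟨T=(λx. (x x)); E={loop↦thunk(3, ∅)}; St=[thunk]⟩
step 6: ⟨T=(x x); E={x↦thunk(x, {x↦thunk((λx. (x x)), {loop↦thunk(3, ∅)}), loop↦thunk(3, ∅)}), loop↦thunk(3, ∅)}; St=∅⟩
step 7: ⟨T=x; E={x↦thunk(x, {x↦thunk((λx. (x x)), {loop↦thunk(3, ∅)}), loop↦thunk(3, ∅)}), loop↦thunk(3, ∅)}; St=[thunk]⟩
step 8: ⟨T=x; E={x↦thunk((λx. (x x)), {loop↦thunk(3, ∅)}), loop↦thunk(3, ∅)}; St=[thunk]⟩
step 9: ⟨T=(λx. (x x)); E={loop↦thunk(3, ∅)}; St=[thunk]⟩
step 10: ⟨T=(x x); E={x↦thunk(x, {x↦thunk(x, {x↦thunk((λx. (x x)), {loop↦thunk(3, ∅)}), loop↦thunk(3, ∅)}), loop↦thunk(3, ∅)}), loop↦thunk(3, ∅)}; St=∅⟩
step 11: ⟨T=x; E={x↦thunk(x, {x↦thunk(x, {x↦thunk((λx. (x x)), {loop↦thunk(3, ∅)}), loop↦thunk(3, ∅)}), loop↦thunk(3, ∅)}), loop↦thunk(3, ∅)}; St=[thunk]⟩
step 12: ⟨T=x; E={x↦thunk(x, {x↦thunk((λx. (x x)), {loop↦thunk(3, ∅)}), loop↦thunk(3, ∅)}), loop↦thunk(3, ∅)}; St=[thunk]⟩
step 13: ⟨T=x; E={x↦thunk((λx. (x x)), {loop↦thunk(3, ∅)}), loop↦thunk(3, ∅)}; St=[thunk]⟩
step 14: ⟨T=(λx. (x x)); E={loop↦thunk(3, ∅)}; St=[thunk]⟩
step 15: ⟨T=(x x); E={x↦thunk(x, {x↦thunk(x, {x↦thunk(x, {x↦thunk((λx. (x x)), {loop↦thunk(3, ∅)}), loop↦thunk(3, ∅)}), loop↦thunk(3, ∅)}), loop↦thunk(3, ∅)}), loop↦thunk(3, ∅)}; St=∅⟩
step 16: ⟨T=x; E={x↦thunk(x, {x↦thunk(x, {x↦thunk(x, {x↦thunk((λx. (x x)), {loop↦thunk(3, ∅)}), loop↦thunk(3, ∅)}), loop↦thunk(3, ∅)}), loop↦thunk(3, ∅)}), loop↦thunk(3, ∅)}; St=[thunk]⟩
step 17: ⟨T=x; E={x↦thunk(x, {x↦thunk(x, {x↦thunk((λx. (x x)), {loop↦thunk(3, ∅)}), loop↦thunk(3, ∅)}), loop↦thunk(3, ∅)}), loop↦thunk(3, ∅)}; St=[thunk]⟩
step 18: ⟨T=x; E={x↦thunk(x, {x↦thunk((λx. (x x)), {loop↦thunk(3, ∅)}), loop↦thunk(3, ∅)}), loop↦thunk(3, ∅)}; St=[thunk]⟩
→ 18 transitions taken and the configuration is still not final: no result within 18 steps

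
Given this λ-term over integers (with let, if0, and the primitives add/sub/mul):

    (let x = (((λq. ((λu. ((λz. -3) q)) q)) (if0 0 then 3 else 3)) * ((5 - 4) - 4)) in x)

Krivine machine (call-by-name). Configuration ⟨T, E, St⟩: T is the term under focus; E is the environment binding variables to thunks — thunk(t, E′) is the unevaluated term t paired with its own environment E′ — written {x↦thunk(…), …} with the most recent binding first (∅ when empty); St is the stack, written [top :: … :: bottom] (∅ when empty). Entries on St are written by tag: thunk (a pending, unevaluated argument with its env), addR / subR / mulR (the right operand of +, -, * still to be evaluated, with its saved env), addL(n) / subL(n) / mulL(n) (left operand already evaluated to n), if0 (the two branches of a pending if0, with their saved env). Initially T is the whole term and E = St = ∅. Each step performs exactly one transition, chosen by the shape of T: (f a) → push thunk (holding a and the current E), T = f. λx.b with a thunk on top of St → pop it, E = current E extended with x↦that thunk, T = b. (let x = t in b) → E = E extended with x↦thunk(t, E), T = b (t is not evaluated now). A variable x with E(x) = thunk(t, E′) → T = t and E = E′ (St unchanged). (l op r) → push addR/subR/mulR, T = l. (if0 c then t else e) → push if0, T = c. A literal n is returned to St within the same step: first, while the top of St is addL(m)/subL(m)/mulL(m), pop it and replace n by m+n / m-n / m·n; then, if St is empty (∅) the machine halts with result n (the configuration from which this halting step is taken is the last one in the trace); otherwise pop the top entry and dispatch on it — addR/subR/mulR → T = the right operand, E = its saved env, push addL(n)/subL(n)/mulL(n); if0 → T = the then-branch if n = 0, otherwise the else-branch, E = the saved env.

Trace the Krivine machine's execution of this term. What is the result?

Answer: 9

Derivation:
[0] <T=(let x = (((λq. ((λu. ((λz. -3) q)) q)) (if0 0 then 3 else 3)) * ((5 - 4) - 4)) in x), E=∅, St=∅>
[1] <T=x, E={x↦thunk((((λq. ((λu. ((λz. -3) q)) q)) (if0 0 then 3 else 3)) * ((5 - 4) - 4)), ∅)}, St=∅>
[2] <T=(((λq. ((λu. ((λz. -3) q)) q)) (if0 0 then 3 else 3)) * ((5 - 4) - 4)), E=∅, St=∅>
[3] <T=((λq. ((λu. ((λz. -3) q)) q)) (if0 0 then 3 else 3)), E=∅, St=[mulR]>
[4] <T=(λq. ((λu. ((λz. -3) q)) q)), E=∅, St=[thunk :: mulR]>
[5] <T=((λu. ((λz. -3) q)) q), E={q↦thunk((if0 0 then 3 else 3), ∅)}, St=[mulR]>
[6] <T=(λu. ((λz. -3) q)), E={q↦thunk((if0 0 then 3 else 3), ∅)}, St=[thunk :: mulR]>
[7] <T=((λz. -3) q), E={u↦thunk(q, {q↦thunk((if0 0 then 3 else 3), ∅)}), q↦thunk((if0 0 then 3 else 3), ∅)}, St=[mulR]>
[8] <T=(λz. -3), E={u↦thunk(q, {q↦thunk((if0 0 then 3 else 3), ∅)}), q↦thunk((if0 0 then 3 else 3), ∅)}, St=[thunk :: mulR]>
[9] <T=-3, E={z↦thunk(q, {u↦thunk(q, {q↦thunk((if0 0 then 3 else 3), ∅)}), q↦thunk((if0 0 then 3 else 3), ∅)}), u↦thunk(q, {q↦thunk((if0 0 then 3 else 3), ∅)}), q↦thunk((if0 0 then 3 else 3), ∅)}, St=[mulR]>
[10] <T=((5 - 4) - 4), E=∅, St=[mulL(-3)]>
[11] <T=(5 - 4), E=∅, St=[subR :: mulL(-3)]>
[12] <T=5, E=∅, St=[subR :: subR :: mulL(-3)]>
[13] <T=4, E=∅, St=[subL(5) :: subR :: mulL(-3)]>
[14] <T=4, E=∅, St=[subL(1) :: mulL(-3)]>
→ final value 9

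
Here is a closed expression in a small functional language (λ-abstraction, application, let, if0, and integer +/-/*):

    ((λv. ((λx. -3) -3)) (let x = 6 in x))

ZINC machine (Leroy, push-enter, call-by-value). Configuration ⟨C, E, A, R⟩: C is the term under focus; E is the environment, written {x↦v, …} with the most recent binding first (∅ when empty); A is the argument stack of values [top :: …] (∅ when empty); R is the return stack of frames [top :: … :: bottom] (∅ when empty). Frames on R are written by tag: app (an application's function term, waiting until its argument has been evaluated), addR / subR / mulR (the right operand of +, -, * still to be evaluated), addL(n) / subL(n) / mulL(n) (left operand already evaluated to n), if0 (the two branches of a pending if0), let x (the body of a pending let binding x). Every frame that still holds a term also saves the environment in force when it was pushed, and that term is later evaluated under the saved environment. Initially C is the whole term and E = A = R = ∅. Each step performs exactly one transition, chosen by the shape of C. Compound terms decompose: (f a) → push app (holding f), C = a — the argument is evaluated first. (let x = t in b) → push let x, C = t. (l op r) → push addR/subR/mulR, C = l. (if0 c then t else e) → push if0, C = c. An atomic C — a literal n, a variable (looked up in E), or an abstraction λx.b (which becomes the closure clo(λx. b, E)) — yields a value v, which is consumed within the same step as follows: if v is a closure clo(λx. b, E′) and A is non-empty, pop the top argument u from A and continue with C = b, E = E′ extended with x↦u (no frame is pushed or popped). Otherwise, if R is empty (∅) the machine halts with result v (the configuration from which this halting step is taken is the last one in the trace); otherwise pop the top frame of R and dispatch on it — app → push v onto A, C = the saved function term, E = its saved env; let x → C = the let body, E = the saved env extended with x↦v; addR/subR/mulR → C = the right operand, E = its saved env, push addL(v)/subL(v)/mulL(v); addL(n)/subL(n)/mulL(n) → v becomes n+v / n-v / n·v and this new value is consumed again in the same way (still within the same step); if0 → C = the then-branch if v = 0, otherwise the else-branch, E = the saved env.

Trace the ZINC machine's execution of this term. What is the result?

Answer: -3

Derivation:
[0] ⟨C=((λv. ((λx. -3) -3)) (let x = 6 in x)); E=∅; A=∅; R=∅⟩
[1] ⟨C=(let x = 6 in x); E=∅; A=∅; R=[app]⟩
[2] ⟨C=6; E=∅; A=∅; R=[let x :: app]⟩
[3] ⟨C=x; E={x↦6}; A=∅; R=[app]⟩
[4] ⟨C=(λv. ((λx. -3) -3)); E=∅; A=[6]; R=∅⟩
[5] ⟨C=((λx. -3) -3); E={v↦6}; A=∅; R=∅⟩
[6] ⟨C=-3; E={v↦6}; A=∅; R=[app]⟩
[7] ⟨C=(λx. -3); E={v↦6}; A=[-3]; R=∅⟩
[8] ⟨C=-3; E={x↦-3, v↦6}; A=∅; R=∅⟩
→ final value -3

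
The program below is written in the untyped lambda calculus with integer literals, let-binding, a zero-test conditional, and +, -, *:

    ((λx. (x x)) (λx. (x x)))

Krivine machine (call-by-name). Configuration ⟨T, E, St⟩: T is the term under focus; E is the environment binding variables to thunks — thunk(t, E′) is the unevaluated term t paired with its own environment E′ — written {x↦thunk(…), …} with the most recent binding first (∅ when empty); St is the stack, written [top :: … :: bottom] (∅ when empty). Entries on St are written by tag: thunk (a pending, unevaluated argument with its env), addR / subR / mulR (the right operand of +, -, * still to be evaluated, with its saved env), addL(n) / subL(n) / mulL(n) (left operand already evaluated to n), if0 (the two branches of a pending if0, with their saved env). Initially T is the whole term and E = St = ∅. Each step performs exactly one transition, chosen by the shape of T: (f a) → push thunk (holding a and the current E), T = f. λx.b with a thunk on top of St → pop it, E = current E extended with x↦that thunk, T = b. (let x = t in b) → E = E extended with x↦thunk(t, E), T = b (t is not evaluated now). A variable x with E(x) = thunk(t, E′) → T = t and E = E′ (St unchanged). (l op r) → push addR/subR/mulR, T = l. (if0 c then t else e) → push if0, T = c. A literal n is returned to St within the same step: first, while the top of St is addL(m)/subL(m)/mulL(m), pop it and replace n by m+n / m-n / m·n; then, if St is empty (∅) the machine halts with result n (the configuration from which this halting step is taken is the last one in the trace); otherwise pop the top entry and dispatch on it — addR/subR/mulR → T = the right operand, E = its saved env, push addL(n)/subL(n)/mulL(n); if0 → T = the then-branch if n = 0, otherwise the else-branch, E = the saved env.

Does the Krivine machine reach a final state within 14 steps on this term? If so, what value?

Answer: DIVERGES (no final state within 14 steps)

Derivation:
[0] <T=((λx. (x x)) (λx. (x x))), E=∅, St=∅>
[1] <T=(λx. (x x)), E=∅, St=[thunk]>
[2] <T=(x x), E={x↦thunk((λx. (x x)), ∅)}, St=∅>
[3] <T=x, E={x↦thunk((λx. (x x)), ∅)}, St=[thunk]>
[4] <T=(λx. (x x)), E=∅, St=[thunk]>
[5] <T=(x x), E={x↦thunk(x, {x↦thunk((λx. (x x)), ∅)})}, St=∅>
[6] <T=x, E={x↦thunk(x, {x↦thunk((λx. (x x)), ∅)})}, St=[thunk]>
[7] <T=x, E={x↦thunk((λx. (x x)), ∅)}, St=[thunk]>
[8] <T=(λx. (x x)), E=∅, St=[thunk]>
[9] <T=(x x), E={x↦thunk(x, {x↦thunk(x, {x↦thunk((λx. (x x)), ∅)})})}, St=∅>
[10] <T=x, E={x↦thunk(x, {x↦thunk(x, {x↦thunk((λx. (x x)), ∅)})})}, St=[thunk]>
[11] <T=x, E={x↦thunk(x, {x↦thunk((λx. (x x)), ∅)})}, St=[thunk]>
[12] <T=x, E={x↦thunk((λx. (x x)), ∅)}, St=[thunk]>
[13] <T=(λx. (x x)), E=∅, St=[thunk]>
[14] <T=(x x), E={x↦thunk(x, {x↦thunk(x, {x↦thunk(x, {x↦thunk((λx. (x x)), ∅)})})})}, St=∅>
→ 14 transitions taken and the configuration is still not final: no result within 14 steps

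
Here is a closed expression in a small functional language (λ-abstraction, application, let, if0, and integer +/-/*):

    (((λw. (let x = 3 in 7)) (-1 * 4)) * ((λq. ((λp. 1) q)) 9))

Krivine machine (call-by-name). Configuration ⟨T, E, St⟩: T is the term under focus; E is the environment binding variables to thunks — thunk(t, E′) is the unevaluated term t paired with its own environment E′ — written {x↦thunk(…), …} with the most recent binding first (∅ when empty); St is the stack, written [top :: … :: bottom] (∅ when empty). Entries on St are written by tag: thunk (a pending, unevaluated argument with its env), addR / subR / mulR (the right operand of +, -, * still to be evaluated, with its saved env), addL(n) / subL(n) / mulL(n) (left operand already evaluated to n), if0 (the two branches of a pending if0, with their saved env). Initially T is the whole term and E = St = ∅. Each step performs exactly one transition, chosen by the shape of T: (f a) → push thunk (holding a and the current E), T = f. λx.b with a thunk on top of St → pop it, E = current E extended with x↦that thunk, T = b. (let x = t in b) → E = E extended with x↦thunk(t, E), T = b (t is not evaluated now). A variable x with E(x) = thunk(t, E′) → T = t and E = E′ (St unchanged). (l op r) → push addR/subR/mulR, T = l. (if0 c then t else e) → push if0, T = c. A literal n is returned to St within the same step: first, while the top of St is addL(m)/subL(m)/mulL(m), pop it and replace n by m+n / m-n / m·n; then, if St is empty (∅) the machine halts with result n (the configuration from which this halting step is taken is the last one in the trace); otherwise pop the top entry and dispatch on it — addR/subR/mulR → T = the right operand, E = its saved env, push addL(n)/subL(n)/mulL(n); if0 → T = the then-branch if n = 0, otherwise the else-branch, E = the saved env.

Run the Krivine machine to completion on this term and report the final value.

t=0: ⟨T=(((λw. (let x = 3 in 7)) (-1 * 4)) * ((λq. ((λp. 1) q)) 9)); E=∅; St=∅⟩
t=1: ⟨T=((λw. (let x = 3 in 7)) (-1 * 4)); E=∅; St=[mulR]⟩
t=2: ⟨T=(λw. (let x = 3 in 7)); E=∅; St=[thunk :: mulR]⟩
t=3: ⟨T=(let x = 3 in 7); E={w↦thunk((-1 * 4), ∅)}; St=[mulR]⟩
t=4: ⟨T=7; E={x↦thunk(3, {w↦thunk((-1 * 4), ∅)}), w↦thunk((-1 * 4), ∅)}; St=[mulR]⟩
t=5: ⟨T=((λq. ((λp. 1) q)) 9); E=∅; St=[mulL(7)]⟩
t=6: ⟨T=(λq. ((λp. 1) q)); E=∅; St=[thunk :: mulL(7)]⟩
t=7: ⟨T=((λp. 1) q); E={q↦thunk(9, ∅)}; St=[mulL(7)]⟩
t=8: ⟨T=(λp. 1); E={q↦thunk(9, ∅)}; St=[thunk :: mulL(7)]⟩
t=9: ⟨T=1; E={p↦thunk(q, {q↦thunk(9, ∅)}), q↦thunk(9, ∅)}; St=[mulL(7)]⟩
→ final value 7

Answer: 7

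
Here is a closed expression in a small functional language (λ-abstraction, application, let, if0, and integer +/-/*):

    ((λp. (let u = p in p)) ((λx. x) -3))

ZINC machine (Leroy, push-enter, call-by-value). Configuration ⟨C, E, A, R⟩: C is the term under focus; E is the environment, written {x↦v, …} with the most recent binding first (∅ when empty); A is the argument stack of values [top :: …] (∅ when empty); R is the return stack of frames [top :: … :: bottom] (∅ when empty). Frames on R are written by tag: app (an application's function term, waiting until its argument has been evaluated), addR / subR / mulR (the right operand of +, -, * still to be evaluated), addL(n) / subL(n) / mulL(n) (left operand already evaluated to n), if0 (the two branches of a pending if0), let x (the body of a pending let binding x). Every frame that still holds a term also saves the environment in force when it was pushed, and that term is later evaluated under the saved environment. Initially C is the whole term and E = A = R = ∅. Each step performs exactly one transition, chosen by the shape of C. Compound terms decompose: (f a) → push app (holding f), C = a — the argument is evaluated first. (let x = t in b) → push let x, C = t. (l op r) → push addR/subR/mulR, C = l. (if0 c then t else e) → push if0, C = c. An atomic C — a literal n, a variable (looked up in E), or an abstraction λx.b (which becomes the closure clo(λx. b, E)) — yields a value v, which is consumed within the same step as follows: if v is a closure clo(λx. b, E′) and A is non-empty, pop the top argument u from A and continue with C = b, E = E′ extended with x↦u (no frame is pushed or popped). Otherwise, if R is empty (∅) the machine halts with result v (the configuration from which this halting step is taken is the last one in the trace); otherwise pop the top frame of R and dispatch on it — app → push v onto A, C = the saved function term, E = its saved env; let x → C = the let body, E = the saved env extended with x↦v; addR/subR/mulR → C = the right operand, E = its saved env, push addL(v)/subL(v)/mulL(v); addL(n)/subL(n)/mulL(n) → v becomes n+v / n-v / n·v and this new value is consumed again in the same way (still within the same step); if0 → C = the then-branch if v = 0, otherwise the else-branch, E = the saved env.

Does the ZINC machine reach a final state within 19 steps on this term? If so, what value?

Answer: -3

Machine steps:
step 0: [C=((λp. (let u = p in p)) ((λx. x) -3)) | E=∅ | A=∅ | R=∅]
step 1: [C=((λx. x) -3) | E=∅ | A=∅ | R=[app]]
step 2: [C=-3 | E=∅ | A=∅ | R=[app :: app]]
step 3: [C=(λx. x) | E=∅ | A=[-3] | R=[app]]
step 4: [C=x | E={x↦-3} | A=∅ | R=[app]]
step 5: [C=(λp. (let u = p in p)) | E=∅ | A=[-3] | R=∅]
step 6: [C=(let u = p in p) | E={p↦-3} | A=∅ | R=∅]
step 7: [C=p | E={p↦-3} | A=∅ | R=[let u]]
step 8: [C=p | E={u↦-3, p↦-3} | A=∅ | R=∅]
→ final value -3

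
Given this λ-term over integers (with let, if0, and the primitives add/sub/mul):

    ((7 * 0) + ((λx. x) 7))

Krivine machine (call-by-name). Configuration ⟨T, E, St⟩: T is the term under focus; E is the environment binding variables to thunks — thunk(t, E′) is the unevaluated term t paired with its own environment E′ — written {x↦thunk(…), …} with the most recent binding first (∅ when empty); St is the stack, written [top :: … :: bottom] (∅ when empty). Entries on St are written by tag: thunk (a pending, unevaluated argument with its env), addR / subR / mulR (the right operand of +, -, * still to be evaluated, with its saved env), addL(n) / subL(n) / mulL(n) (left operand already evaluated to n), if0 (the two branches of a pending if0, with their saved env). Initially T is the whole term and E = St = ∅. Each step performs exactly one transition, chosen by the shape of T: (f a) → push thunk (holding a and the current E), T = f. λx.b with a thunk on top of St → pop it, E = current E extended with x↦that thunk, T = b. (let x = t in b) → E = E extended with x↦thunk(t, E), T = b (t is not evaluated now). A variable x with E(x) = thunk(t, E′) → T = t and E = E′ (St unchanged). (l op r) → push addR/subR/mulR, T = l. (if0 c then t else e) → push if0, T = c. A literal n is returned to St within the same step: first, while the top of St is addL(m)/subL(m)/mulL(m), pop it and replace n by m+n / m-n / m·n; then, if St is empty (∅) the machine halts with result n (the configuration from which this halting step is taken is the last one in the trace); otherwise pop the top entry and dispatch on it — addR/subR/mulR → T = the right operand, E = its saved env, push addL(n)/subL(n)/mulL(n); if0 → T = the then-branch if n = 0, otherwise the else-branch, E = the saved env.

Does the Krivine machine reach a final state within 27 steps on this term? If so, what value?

Answer: 7

Derivation:
t=0: [T=((7 * 0) + ((λx. x) 7)) | E=∅ | St=∅]
t=1: [T=(7 * 0) | E=∅ | St=[addR]]
t=2: [T=7 | E=∅ | St=[mulR :: addR]]
t=3: [T=0 | E=∅ | St=[mulL(7) :: addR]]
t=4: [T=((λx. x) 7) | E=∅ | St=[addL(0)]]
t=5: [T=(λx. x) | E=∅ | St=[thunk :: addL(0)]]
t=6: [T=x | E={x↦thunk(7, ∅)} | St=[addL(0)]]
t=7: [T=7 | E=∅ | St=[addL(0)]]
→ final value 7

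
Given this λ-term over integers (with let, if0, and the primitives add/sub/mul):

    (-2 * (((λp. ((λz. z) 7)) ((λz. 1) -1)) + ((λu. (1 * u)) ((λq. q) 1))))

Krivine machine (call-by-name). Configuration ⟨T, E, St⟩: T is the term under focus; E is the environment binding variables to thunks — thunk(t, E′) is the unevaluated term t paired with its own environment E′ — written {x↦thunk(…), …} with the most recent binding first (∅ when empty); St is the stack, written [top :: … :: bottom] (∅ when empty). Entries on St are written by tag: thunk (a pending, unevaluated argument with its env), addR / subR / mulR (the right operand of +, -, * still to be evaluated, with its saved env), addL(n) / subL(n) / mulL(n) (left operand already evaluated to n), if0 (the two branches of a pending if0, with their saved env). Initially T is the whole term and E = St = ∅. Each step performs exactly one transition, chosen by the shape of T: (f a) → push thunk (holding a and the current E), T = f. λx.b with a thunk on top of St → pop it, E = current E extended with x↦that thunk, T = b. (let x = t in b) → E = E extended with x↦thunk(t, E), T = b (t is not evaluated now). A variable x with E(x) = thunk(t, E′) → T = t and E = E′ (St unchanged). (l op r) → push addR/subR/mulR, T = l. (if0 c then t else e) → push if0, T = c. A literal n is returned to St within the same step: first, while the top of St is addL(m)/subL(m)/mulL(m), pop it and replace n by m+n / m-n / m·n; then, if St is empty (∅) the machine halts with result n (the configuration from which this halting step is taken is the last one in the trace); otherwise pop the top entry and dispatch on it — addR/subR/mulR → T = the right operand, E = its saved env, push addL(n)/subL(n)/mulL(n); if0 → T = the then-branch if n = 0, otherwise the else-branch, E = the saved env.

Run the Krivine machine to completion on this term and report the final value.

Answer: -16

Execution trace:
[0] ⟨T=(-2 * (((λp. ((λz. z) 7)) ((λz. 1) -1)) + ((λu. (1 * u)) ((λq. q) 1)))); E=∅; St=∅⟩
[1] ⟨T=-2; E=∅; St=[mulR]⟩
[2] ⟨T=(((λp. ((λz. z) 7)) ((λz. 1) -1)) + ((λu. (1 * u)) ((λq. q) 1))); E=∅; St=[mulL(-2)]⟩
[3] ⟨T=((λp. ((λz. z) 7)) ((λz. 1) -1)); E=∅; St=[addR :: mulL(-2)]⟩
[4] ⟨T=(λp. ((λz. z) 7)); E=∅; St=[thunk :: addR :: mulL(-2)]⟩
[5] ⟨T=((λz. z) 7); E={p↦thunk(((λz. 1) -1), ∅)}; St=[addR :: mulL(-2)]⟩
[6] ⟨T=(λz. z); E={p↦thunk(((λz. 1) -1), ∅)}; St=[thunk :: addR :: mulL(-2)]⟩
[7] ⟨T=z; E={z↦thunk(7, {p↦thunk(((λz. 1) -1), ∅)}), p↦thunk(((λz. 1) -1), ∅)}; St=[addR :: mulL(-2)]⟩
[8] ⟨T=7; E={p↦thunk(((λz. 1) -1), ∅)}; St=[addR :: mulL(-2)]⟩
[9] ⟨T=((λu. (1 * u)) ((λq. q) 1)); E=∅; St=[addL(7) :: mulL(-2)]⟩
[10] ⟨T=(λu. (1 * u)); E=∅; St=[thunk :: addL(7) :: mulL(-2)]⟩
[11] ⟨T=(1 * u); E={u↦thunk(((λq. q) 1), ∅)}; St=[addL(7) :: mulL(-2)]⟩
[12] ⟨T=1; E={u↦thunk(((λq. q) 1), ∅)}; St=[mulR :: addL(7) :: mulL(-2)]⟩
[13] ⟨T=u; E={u↦thunk(((λq. q) 1), ∅)}; St=[mulL(1) :: addL(7) :: mulL(-2)]⟩
[14] ⟨T=((λq. q) 1); E=∅; St=[mulL(1) :: addL(7) :: mulL(-2)]⟩
[15] ⟨T=(λq. q); E=∅; St=[thunk :: mulL(1) :: addL(7) :: mulL(-2)]⟩
[16] ⟨T=q; E={q↦thunk(1, ∅)}; St=[mulL(1) :: addL(7) :: mulL(-2)]⟩
[17] ⟨T=1; E=∅; St=[mulL(1) :: addL(7) :: mulL(-2)]⟩
→ final value -16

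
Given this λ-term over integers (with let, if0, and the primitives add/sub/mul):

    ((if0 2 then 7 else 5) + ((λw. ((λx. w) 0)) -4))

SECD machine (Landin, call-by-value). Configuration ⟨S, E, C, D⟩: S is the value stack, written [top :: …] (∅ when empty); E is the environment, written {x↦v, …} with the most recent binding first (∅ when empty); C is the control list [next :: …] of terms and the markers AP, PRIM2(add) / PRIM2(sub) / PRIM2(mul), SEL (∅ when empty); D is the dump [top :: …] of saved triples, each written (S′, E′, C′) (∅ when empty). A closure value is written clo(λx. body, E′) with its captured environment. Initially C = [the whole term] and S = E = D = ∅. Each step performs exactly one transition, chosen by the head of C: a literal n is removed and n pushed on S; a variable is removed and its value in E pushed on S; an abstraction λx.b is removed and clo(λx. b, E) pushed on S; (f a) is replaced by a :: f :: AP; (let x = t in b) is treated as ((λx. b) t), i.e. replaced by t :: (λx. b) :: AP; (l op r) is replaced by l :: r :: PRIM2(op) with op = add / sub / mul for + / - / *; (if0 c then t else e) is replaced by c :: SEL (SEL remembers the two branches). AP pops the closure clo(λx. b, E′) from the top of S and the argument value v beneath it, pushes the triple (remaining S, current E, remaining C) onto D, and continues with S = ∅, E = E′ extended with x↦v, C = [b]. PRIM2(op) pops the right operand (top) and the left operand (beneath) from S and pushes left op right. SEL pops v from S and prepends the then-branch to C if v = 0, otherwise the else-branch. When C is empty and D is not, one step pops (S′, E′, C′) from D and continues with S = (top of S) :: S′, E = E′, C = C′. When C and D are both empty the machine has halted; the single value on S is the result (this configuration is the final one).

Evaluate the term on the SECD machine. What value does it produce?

Answer: 1

Derivation:
[0] ⟨S=∅; E=∅; C=[((if0 2 then 7 else 5) + ((λw. ((λx. w) 0)) -4))]; D=∅⟩
[1] ⟨S=∅; E=∅; C=[(if0 2 then 7 else 5) :: ((λw. ((λx. w) 0)) -4) :: PRIM2(add)]; D=∅⟩
[2] ⟨S=∅; E=∅; C=[2 :: SEL :: ((λw. ((λx. w) 0)) -4) :: PRIM2(add)]; D=∅⟩
[3] ⟨S=[2]; E=∅; C=[SEL :: ((λw. ((λx. w) 0)) -4) :: PRIM2(add)]; D=∅⟩
[4] ⟨S=∅; E=∅; C=[5 :: ((λw. ((λx. w) 0)) -4) :: PRIM2(add)]; D=∅⟩
[5] ⟨S=[5]; E=∅; C=[((λw. ((λx. w) 0)) -4) :: PRIM2(add)]; D=∅⟩
[6] ⟨S=[5]; E=∅; C=[-4 :: (λw. ((λx. w) 0)) :: AP :: PRIM2(add)]; D=∅⟩
[7] ⟨S=[-4 :: 5]; E=∅; C=[(λw. ((λx. w) 0)) :: AP :: PRIM2(add)]; D=∅⟩
[8] ⟨S=[clo(λw. ((λx. w) 0), ∅) :: -4 :: 5]; E=∅; C=[AP :: PRIM2(add)]; D=∅⟩
[9] ⟨S=∅; E={w↦-4}; C=[((λx. w) 0)]; D=[([5], ∅, [PRIM2(add)])]⟩
[10] ⟨S=∅; E={w↦-4}; C=[0 :: (λx. w) :: AP]; D=[([5], ∅, [PRIM2(add)])]⟩
[11] ⟨S=[0]; E={w↦-4}; C=[(λx. w) :: AP]; D=[([5], ∅, [PRIM2(add)])]⟩
[12] ⟨S=[clo(λx. w, {w↦-4}) :: 0]; E={w↦-4}; C=[AP]; D=[([5], ∅, [PRIM2(add)])]⟩
[13] ⟨S=∅; E={x↦0, w↦-4}; C=[w]; D=[(∅, {w↦-4}, ∅) :: ([5], ∅, [PRIM2(add)])]⟩
[14] ⟨S=[-4]; E={x↦0, w↦-4}; C=∅; D=[(∅, {w↦-4}, ∅) :: ([5], ∅, [PRIM2(add)])]⟩
[15] ⟨S=[-4]; E={w↦-4}; C=∅; D=[([5], ∅, [PRIM2(add)])]⟩
[16] ⟨S=[-4 :: 5]; E=∅; C=[PRIM2(add)]; D=∅⟩
[17] ⟨S=[1]; E=∅; C=∅; D=∅⟩
→ final value 1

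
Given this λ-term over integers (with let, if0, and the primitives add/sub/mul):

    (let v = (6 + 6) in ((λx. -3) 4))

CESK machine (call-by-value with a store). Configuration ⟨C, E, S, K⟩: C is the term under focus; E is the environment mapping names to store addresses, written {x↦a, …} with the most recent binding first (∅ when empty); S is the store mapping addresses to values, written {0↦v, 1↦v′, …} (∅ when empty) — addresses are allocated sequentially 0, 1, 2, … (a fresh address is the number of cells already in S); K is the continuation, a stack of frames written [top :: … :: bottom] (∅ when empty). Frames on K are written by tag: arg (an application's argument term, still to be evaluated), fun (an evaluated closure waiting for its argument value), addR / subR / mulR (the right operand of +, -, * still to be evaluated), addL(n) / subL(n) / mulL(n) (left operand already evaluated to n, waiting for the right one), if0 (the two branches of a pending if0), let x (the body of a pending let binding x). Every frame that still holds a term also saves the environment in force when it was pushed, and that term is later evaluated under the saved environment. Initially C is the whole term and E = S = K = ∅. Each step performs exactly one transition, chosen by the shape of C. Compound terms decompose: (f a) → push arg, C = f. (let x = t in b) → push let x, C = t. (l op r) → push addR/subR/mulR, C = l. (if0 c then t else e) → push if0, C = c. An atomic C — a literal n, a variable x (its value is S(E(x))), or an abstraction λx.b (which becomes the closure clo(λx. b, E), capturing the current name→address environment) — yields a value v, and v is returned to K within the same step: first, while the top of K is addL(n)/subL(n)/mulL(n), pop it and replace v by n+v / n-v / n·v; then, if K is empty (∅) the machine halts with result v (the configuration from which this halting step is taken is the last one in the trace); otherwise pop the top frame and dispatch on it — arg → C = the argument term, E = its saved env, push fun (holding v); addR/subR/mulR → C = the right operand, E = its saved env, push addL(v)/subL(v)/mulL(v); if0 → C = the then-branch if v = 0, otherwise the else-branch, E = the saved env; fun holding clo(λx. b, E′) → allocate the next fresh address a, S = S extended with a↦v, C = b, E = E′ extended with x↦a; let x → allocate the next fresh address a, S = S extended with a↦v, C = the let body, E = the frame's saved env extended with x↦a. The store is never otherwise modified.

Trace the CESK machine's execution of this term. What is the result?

[0] [C=(let v = (6 + 6) in ((λx. -3) 4)) | E=∅ | S=∅ | K=∅]
[1] [C=(6 + 6) | E=∅ | S=∅ | K=[let v]]
[2] [C=6 | E=∅ | S=∅ | K=[addR :: let v]]
[3] [C=6 | E=∅ | S=∅ | K=[addL(6) :: let v]]
[4] [C=((λx. -3) 4) | E={v↦0} | S={0↦12} | K=∅]
[5] [C=(λx. -3) | E={v↦0} | S={0↦12} | K=[arg]]
[6] [C=4 | E={v↦0} | S={0↦12} | K=[fun]]
[7] [C=-3 | E={x↦1, v↦0} | S={0↦12, 1↦4} | K=∅]
→ final value -3

Answer: -3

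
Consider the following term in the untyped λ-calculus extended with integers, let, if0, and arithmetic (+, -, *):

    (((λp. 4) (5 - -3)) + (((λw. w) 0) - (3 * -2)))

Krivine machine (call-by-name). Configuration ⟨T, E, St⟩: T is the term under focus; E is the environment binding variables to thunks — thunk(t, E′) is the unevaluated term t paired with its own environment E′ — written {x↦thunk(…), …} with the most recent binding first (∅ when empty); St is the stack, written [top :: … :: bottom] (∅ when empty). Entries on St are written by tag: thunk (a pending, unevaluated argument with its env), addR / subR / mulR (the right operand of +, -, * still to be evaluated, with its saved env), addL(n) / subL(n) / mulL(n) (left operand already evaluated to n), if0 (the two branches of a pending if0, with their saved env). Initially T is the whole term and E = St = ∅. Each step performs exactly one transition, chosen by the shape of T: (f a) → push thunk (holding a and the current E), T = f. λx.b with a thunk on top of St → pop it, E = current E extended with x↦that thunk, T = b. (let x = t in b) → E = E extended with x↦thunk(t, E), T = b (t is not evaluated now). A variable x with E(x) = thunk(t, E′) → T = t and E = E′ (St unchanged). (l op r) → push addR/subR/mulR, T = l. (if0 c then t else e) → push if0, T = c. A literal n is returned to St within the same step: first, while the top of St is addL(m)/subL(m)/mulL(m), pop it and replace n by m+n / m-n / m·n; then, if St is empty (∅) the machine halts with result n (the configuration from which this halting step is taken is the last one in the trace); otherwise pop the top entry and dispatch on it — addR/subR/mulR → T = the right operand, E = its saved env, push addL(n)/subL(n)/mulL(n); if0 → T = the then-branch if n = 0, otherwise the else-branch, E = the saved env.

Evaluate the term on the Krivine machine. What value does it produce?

Answer: 10

Derivation:
0. [T=(((λp. 4) (5 - -3)) + (((λw. w) 0) - (3 * -2))) | E=∅ | St=∅]
1. [T=((λp. 4) (5 - -3)) | E=∅ | St=[addR]]
2. [T=(λp. 4) | E=∅ | St=[thunk :: addR]]
3. [T=4 | E={p↦thunk((5 - -3), ∅)} | St=[addR]]
4. [T=(((λw. w) 0) - (3 * -2)) | E=∅ | St=[addL(4)]]
5. [T=((λw. w) 0) | E=∅ | St=[subR :: addL(4)]]
6. [T=(λw. w) | E=∅ | St=[thunk :: subR :: addL(4)]]
7. [T=w | E={w↦thunk(0, ∅)} | St=[subR :: addL(4)]]
8. [T=0 | E=∅ | St=[subR :: addL(4)]]
9. [T=(3 * -2) | E=∅ | St=[subL(0) :: addL(4)]]
10. [T=3 | E=∅ | St=[mulR :: subL(0) :: addL(4)]]
11. [T=-2 | E=∅ | St=[mulL(3) :: subL(0) :: addL(4)]]
→ final value 10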